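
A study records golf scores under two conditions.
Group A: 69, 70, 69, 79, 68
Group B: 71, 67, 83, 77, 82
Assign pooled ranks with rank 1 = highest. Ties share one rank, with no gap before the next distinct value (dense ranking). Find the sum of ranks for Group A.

Sorted (descending): 83, 82, 79, 77, 71, 70, 69, 69, 68, 67
The 2 values of 69 share dense rank 7.
Remaining distinct values take the next consecutive integers.
Group A values → pooled ranks: 69→7, 70→6, 69→7, 79→3, 68→8
Rank sum = 7 + 6 + 7 + 3 + 8 = 31

31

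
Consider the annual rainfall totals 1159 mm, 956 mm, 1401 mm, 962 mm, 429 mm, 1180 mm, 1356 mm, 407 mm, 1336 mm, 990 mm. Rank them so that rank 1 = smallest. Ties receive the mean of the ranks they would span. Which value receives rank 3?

956

Sorted (ascending): 407, 429, 956, 962, 990, 1159, 1180, 1336, 1356, 1401
No ties — each value takes its position as its rank.
Rank 3 → value 956.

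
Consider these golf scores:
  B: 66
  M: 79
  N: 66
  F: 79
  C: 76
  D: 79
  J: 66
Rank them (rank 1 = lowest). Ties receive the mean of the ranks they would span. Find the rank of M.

Sorted (ascending): 66, 66, 66, 76, 79, 79, 79
The 3 values of 66 occupy positions 1–3 → average rank 2.
The 3 values of 79 occupy positions 5–7 → average rank 6.
M has value 79 → rank 6.

6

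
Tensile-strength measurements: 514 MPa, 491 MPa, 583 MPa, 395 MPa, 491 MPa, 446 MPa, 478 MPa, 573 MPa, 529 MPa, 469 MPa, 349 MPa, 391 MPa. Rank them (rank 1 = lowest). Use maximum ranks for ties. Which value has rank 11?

573

Sorted (ascending): 349, 391, 395, 446, 469, 478, 491, 491, 514, 529, 573, 583
The 2 values of 491 occupy positions 7–8 → each gets rank 8.
Rank 11 → value 573.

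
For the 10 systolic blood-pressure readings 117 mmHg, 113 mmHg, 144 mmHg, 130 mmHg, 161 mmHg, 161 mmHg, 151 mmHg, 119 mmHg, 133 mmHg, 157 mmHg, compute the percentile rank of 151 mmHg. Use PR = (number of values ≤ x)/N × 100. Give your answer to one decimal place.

70.0

N = 10.
Strictly below 151: 6. Equal to 151: 1.
PR = 7/10 × 100 = 70.0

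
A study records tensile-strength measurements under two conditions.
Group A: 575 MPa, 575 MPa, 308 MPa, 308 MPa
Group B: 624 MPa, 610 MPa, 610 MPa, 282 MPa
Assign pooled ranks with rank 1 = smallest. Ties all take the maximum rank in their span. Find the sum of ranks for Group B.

Sorted (ascending): 282, 308, 308, 575, 575, 610, 610, 624
The 2 values of 308 occupy positions 2–3 → each gets rank 3.
The 2 values of 575 occupy positions 4–5 → each gets rank 5.
The 2 values of 610 occupy positions 6–7 → each gets rank 7.
Group B values → pooled ranks: 624→8, 610→7, 610→7, 282→1
Rank sum = 8 + 7 + 7 + 1 = 23

23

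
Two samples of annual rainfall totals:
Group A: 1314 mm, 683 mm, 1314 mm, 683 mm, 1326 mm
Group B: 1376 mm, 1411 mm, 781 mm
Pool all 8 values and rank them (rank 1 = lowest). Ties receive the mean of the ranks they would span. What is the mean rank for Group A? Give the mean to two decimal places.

3.60

Sorted (ascending): 683, 683, 781, 1314, 1314, 1326, 1376, 1411
The 2 values of 683 occupy positions 1–2 → average rank (1+2)/2 = 1.5.
The 2 values of 1314 occupy positions 4–5 → average rank (4+5)/2 = 4.5.
Group A values → pooled ranks: 1314→4.5, 683→1.5, 1314→4.5, 683→1.5, 1326→6
Mean rank = (4.5 + 1.5 + 4.5 + 1.5 + 6) / 5 = 3.60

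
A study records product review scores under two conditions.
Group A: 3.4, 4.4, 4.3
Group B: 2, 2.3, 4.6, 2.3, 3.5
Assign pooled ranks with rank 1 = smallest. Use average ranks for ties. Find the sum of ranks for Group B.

19

Sorted (ascending): 2, 2.3, 2.3, 3.4, 3.5, 4.3, 4.4, 4.6
The 2 values of 2.3 occupy positions 2–3 → average rank (2+3)/2 = 2.5.
Group B values → pooled ranks: 2→1, 2.3→2.5, 4.6→8, 2.3→2.5, 3.5→5
Rank sum = 1 + 2.5 + 8 + 2.5 + 5 = 19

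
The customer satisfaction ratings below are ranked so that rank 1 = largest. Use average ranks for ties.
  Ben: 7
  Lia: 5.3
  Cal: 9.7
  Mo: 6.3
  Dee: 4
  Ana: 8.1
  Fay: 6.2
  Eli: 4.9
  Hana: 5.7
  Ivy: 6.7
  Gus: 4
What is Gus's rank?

Sorted (descending): 9.7, 8.1, 7, 6.7, 6.3, 6.2, 5.7, 5.3, 4.9, 4, 4
The 2 values of 4 occupy positions 10–11 → average rank (10+11)/2 = 10.5.
Gus has value 4 → rank 10.5.

10.5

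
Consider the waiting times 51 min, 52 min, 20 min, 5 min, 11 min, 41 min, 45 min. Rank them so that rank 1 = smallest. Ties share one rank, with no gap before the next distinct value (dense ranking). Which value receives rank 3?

Sorted (ascending): 5, 11, 20, 41, 45, 51, 52
No ties — each value takes its position as its rank.
Rank 3 → value 20.

20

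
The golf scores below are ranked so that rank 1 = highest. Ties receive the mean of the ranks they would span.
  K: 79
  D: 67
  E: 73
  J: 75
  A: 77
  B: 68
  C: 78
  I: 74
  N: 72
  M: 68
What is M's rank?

8.5

Sorted (descending): 79, 78, 77, 75, 74, 73, 72, 68, 68, 67
The 2 values of 68 occupy positions 8–9 → average rank (8+9)/2 = 8.5.
M has value 68 → rank 8.5.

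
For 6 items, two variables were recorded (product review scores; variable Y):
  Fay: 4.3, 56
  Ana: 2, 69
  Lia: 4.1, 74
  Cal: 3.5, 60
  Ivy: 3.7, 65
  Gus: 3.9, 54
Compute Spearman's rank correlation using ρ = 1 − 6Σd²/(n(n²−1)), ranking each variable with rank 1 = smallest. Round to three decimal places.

-0.257

Ranks of variable 1: 6, 1, 5, 2, 3, 4
Ranks of variable 2: 2, 5, 6, 3, 4, 1
d = r₁ − r₂: 4, -4, -1, -1, -1, 3
d²: 16, 16, 1, 1, 1, 9; Σd² = 44
ρ = 1 − 6·44/(6·35) = 1 − 264/210 = -0.257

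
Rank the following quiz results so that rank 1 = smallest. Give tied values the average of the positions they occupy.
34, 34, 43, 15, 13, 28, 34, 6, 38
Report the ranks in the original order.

Sorted (ascending): 6, 13, 15, 28, 34, 34, 34, 38, 43
The 3 values of 34 occupy positions 5–7 → average rank 6.

6, 6, 9, 3, 2, 4, 6, 1, 8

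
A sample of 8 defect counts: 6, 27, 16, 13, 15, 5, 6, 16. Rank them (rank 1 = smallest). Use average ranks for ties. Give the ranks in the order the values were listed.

Sorted (ascending): 5, 6, 6, 13, 15, 16, 16, 27
The 2 values of 6 occupy positions 2–3 → average rank (2+3)/2 = 2.5.
The 2 values of 16 occupy positions 6–7 → average rank (6+7)/2 = 6.5.

2.5, 8, 6.5, 4, 5, 1, 2.5, 6.5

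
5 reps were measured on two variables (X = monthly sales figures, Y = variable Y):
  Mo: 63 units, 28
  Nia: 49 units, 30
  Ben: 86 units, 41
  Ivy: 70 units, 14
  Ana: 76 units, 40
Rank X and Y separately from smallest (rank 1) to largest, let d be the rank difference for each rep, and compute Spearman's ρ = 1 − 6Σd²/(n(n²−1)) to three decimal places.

Ranks of variable 1: 2, 1, 5, 3, 4
Ranks of variable 2: 2, 3, 5, 1, 4
d = r₁ − r₂: 0, -2, 0, 2, 0
d²: 0, 4, 0, 4, 0; Σd² = 8
ρ = 1 − 6·8/(5·24) = 1 − 48/120 = 0.600

0.600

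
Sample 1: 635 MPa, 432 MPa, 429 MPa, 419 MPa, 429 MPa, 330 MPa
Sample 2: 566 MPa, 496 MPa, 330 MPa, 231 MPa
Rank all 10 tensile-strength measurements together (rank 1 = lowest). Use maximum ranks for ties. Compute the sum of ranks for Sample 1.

36

Sorted (ascending): 231, 330, 330, 419, 429, 429, 432, 496, 566, 635
The 2 values of 330 occupy positions 2–3 → each gets rank 3.
The 2 values of 429 occupy positions 5–6 → each gets rank 6.
Sample 1 values → pooled ranks: 635→10, 432→7, 429→6, 419→4, 429→6, 330→3
Rank sum = 10 + 7 + 6 + 4 + 6 + 3 = 36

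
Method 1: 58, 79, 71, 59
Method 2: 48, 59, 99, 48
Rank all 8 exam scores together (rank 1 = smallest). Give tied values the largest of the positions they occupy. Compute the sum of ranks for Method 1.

21

Sorted (ascending): 48, 48, 58, 59, 59, 71, 79, 99
The 2 values of 48 occupy positions 1–2 → each gets rank 2.
The 2 values of 59 occupy positions 4–5 → each gets rank 5.
Method 1 values → pooled ranks: 58→3, 79→7, 71→6, 59→5
Rank sum = 3 + 7 + 6 + 5 = 21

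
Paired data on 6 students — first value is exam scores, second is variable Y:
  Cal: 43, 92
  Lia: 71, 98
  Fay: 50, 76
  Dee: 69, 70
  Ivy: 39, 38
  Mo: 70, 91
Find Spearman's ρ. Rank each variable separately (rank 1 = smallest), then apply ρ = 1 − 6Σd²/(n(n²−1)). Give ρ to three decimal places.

0.600

Ranks of variable 1: 2, 6, 3, 4, 1, 5
Ranks of variable 2: 5, 6, 3, 2, 1, 4
d = r₁ − r₂: -3, 0, 0, 2, 0, 1
d²: 9, 0, 0, 4, 0, 1; Σd² = 14
ρ = 1 − 6·14/(6·35) = 1 − 84/210 = 0.600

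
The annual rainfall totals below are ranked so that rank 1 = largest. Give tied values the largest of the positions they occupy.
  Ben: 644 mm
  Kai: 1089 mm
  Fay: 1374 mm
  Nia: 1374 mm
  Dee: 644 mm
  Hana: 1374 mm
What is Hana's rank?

3

Sorted (descending): 1374, 1374, 1374, 1089, 644, 644
The 3 values of 1374 occupy positions 1–3 → each gets rank 3.
The 2 values of 644 occupy positions 5–6 → each gets rank 6.
Hana has value 1374 mm → rank 3.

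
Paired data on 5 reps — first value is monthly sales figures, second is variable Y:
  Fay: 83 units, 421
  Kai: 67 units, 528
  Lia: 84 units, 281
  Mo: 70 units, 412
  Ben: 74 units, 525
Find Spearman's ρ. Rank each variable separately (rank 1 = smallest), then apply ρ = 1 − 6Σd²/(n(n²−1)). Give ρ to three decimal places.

-0.700

Ranks of variable 1: 4, 1, 5, 2, 3
Ranks of variable 2: 3, 5, 1, 2, 4
d = r₁ − r₂: 1, -4, 4, 0, -1
d²: 1, 16, 16, 0, 1; Σd² = 34
ρ = 1 − 6·34/(5·24) = 1 − 204/120 = -0.700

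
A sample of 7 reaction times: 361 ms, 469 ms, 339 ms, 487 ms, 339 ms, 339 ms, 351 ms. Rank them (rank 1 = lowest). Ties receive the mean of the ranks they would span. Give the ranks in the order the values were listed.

Sorted (ascending): 339, 339, 339, 351, 361, 469, 487
The 3 values of 339 occupy positions 1–3 → average rank 2.

5, 6, 2, 7, 2, 2, 4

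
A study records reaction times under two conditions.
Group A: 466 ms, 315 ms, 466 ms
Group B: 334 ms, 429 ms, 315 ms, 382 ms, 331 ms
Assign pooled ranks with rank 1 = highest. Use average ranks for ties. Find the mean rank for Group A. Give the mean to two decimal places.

Sorted (descending): 466, 466, 429, 382, 334, 331, 315, 315
The 2 values of 466 occupy positions 1–2 → average rank (1+2)/2 = 1.5.
The 2 values of 315 occupy positions 7–8 → average rank (7+8)/2 = 7.5.
Group A values → pooled ranks: 466→1.5, 315→7.5, 466→1.5
Mean rank = (1.5 + 7.5 + 1.5) / 3 = 3.50

3.50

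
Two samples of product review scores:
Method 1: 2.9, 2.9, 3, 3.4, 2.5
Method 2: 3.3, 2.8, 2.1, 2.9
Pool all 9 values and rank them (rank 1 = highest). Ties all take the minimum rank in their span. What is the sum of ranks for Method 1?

Sorted (descending): 3.4, 3.3, 3, 2.9, 2.9, 2.9, 2.8, 2.5, 2.1
The 3 values of 2.9 occupy positions 4–6 → each gets rank 4.
Method 1 values → pooled ranks: 2.9→4, 2.9→4, 3→3, 3.4→1, 2.5→8
Rank sum = 4 + 4 + 3 + 1 + 8 = 20

20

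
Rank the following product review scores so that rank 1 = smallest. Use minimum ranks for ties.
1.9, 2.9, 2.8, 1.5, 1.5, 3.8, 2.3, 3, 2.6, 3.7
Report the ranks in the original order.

Sorted (ascending): 1.5, 1.5, 1.9, 2.3, 2.6, 2.8, 2.9, 3, 3.7, 3.8
The 2 values of 1.5 occupy positions 1–2 → each gets rank 1.

3, 7, 6, 1, 1, 10, 4, 8, 5, 9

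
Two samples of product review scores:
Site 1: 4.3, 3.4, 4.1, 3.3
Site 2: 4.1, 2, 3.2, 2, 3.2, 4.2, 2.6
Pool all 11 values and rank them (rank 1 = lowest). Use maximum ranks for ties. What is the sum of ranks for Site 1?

Sorted (ascending): 2, 2, 2.6, 3.2, 3.2, 3.3, 3.4, 4.1, 4.1, 4.2, 4.3
The 2 values of 2 occupy positions 1–2 → each gets rank 2.
The 2 values of 3.2 occupy positions 4–5 → each gets rank 5.
The 2 values of 4.1 occupy positions 8–9 → each gets rank 9.
Site 1 values → pooled ranks: 4.3→11, 3.4→7, 4.1→9, 3.3→6
Rank sum = 11 + 7 + 9 + 6 = 33

33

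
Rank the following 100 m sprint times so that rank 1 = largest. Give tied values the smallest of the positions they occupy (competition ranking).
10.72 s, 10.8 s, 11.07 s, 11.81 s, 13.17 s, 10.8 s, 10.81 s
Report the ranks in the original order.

7, 5, 3, 2, 1, 5, 4

Sorted (descending): 13.17, 11.81, 11.07, 10.81, 10.8, 10.8, 10.72
The 2 values of 10.8 occupy positions 5–6 → each gets rank 5.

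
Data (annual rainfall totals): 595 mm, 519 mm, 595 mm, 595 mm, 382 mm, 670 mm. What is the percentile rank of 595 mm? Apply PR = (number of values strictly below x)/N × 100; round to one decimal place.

33.3

N = 6.
Strictly below 595: 2. Equal to 595: 3.
PR = 2/6 × 100 = 33.3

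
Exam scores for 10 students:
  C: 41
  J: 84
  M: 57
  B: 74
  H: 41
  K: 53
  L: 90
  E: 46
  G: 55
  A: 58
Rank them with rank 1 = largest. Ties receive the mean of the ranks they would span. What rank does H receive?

9.5

Sorted (descending): 90, 84, 74, 58, 57, 55, 53, 46, 41, 41
The 2 values of 41 occupy positions 9–10 → average rank (9+10)/2 = 9.5.
H has value 41 → rank 9.5.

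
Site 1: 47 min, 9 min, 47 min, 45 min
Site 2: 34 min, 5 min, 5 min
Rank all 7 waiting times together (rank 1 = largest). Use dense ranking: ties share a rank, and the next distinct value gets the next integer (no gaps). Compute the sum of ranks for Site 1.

Sorted (descending): 47, 47, 45, 34, 9, 5, 5
The 2 values of 47 share dense rank 1.
The 2 values of 5 share dense rank 5.
Remaining distinct values take the next consecutive integers.
Site 1 values → pooled ranks: 47→1, 9→4, 47→1, 45→2
Rank sum = 1 + 4 + 1 + 2 = 8

8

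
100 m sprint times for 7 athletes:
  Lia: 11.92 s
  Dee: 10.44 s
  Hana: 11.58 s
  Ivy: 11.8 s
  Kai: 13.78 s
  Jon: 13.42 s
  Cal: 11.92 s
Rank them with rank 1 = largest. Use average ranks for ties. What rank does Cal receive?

3.5

Sorted (descending): 13.78, 13.42, 11.92, 11.92, 11.8, 11.58, 10.44
The 2 values of 11.92 occupy positions 3–4 → average rank (3+4)/2 = 3.5.
Cal has value 11.92 s → rank 3.5.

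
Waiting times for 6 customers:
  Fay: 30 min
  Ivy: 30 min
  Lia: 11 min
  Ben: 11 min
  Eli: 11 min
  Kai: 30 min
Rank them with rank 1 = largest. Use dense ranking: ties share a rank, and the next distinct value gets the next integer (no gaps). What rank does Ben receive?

2

Sorted (descending): 30, 30, 30, 11, 11, 11
The 3 values of 30 share dense rank 1.
The 3 values of 11 share dense rank 2.
Ben has value 11 min → rank 2.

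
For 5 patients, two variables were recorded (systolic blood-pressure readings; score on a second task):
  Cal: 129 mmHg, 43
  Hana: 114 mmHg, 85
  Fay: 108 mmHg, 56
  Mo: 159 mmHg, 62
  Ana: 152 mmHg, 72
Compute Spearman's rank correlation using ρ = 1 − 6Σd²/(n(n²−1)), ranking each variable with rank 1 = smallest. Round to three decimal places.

Ranks of variable 1: 3, 2, 1, 5, 4
Ranks of variable 2: 1, 5, 2, 3, 4
d = r₁ − r₂: 2, -3, -1, 2, 0
d²: 4, 9, 1, 4, 0; Σd² = 18
ρ = 1 − 6·18/(5·24) = 1 − 108/120 = 0.100

0.100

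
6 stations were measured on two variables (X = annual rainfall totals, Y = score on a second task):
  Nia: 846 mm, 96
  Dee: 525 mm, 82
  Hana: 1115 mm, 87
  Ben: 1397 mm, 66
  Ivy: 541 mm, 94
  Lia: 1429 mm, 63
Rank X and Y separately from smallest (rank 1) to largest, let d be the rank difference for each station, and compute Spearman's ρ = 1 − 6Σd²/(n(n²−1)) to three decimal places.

Ranks of variable 1: 3, 1, 4, 5, 2, 6
Ranks of variable 2: 6, 3, 4, 2, 5, 1
d = r₁ − r₂: -3, -2, 0, 3, -3, 5
d²: 9, 4, 0, 9, 9, 25; Σd² = 56
ρ = 1 − 6·56/(6·35) = 1 − 336/210 = -0.600

-0.600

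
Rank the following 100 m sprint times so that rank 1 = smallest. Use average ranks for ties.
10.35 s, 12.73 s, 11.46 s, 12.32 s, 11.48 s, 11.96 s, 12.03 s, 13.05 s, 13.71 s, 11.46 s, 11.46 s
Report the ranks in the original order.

Sorted (ascending): 10.35, 11.46, 11.46, 11.46, 11.48, 11.96, 12.03, 12.32, 12.73, 13.05, 13.71
The 3 values of 11.46 occupy positions 2–4 → average rank 3.

1, 9, 3, 8, 5, 6, 7, 10, 11, 3, 3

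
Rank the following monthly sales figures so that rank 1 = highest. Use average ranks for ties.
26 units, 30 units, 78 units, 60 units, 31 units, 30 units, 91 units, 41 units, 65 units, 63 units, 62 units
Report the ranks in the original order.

11, 9.5, 2, 6, 8, 9.5, 1, 7, 3, 4, 5

Sorted (descending): 91, 78, 65, 63, 62, 60, 41, 31, 30, 30, 26
The 2 values of 30 occupy positions 9–10 → average rank (9+10)/2 = 9.5.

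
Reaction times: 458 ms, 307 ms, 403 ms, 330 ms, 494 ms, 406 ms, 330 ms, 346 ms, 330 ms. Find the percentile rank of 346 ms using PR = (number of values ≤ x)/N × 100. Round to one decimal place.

N = 9.
Strictly below 346: 4. Equal to 346: 1.
PR = 5/9 × 100 = 55.6

55.6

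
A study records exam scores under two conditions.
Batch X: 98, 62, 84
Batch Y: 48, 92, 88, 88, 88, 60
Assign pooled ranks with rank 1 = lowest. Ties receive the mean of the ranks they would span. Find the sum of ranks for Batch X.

16

Sorted (ascending): 48, 60, 62, 84, 88, 88, 88, 92, 98
The 3 values of 88 occupy positions 5–7 → average rank 6.
Batch X values → pooled ranks: 98→9, 62→3, 84→4
Rank sum = 9 + 3 + 4 = 16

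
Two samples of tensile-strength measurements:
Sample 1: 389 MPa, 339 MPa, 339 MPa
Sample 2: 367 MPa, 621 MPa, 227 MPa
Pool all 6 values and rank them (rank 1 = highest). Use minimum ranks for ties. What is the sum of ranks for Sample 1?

10

Sorted (descending): 621, 389, 367, 339, 339, 227
The 2 values of 339 occupy positions 4–5 → each gets rank 4.
Sample 1 values → pooled ranks: 389→2, 339→4, 339→4
Rank sum = 2 + 4 + 4 = 10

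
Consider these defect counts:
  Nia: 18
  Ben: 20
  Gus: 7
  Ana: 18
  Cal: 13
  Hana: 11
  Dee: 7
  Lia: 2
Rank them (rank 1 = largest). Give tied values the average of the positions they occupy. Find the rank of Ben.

Sorted (descending): 20, 18, 18, 13, 11, 7, 7, 2
The 2 values of 18 occupy positions 2–3 → average rank (2+3)/2 = 2.5.
The 2 values of 7 occupy positions 6–7 → average rank (6+7)/2 = 6.5.
Ben has value 20 → rank 1.

1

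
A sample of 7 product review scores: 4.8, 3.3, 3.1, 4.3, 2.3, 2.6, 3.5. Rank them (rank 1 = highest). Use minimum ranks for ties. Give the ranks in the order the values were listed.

Sorted (descending): 4.8, 4.3, 3.5, 3.3, 3.1, 2.6, 2.3
No ties — each value takes its position as its rank.

1, 4, 5, 2, 7, 6, 3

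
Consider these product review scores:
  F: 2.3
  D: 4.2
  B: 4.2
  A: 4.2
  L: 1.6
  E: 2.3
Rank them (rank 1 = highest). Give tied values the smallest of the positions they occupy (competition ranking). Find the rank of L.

Sorted (descending): 4.2, 4.2, 4.2, 2.3, 2.3, 1.6
The 3 values of 4.2 occupy positions 1–3 → each gets rank 1.
The 2 values of 2.3 occupy positions 4–5 → each gets rank 4.
L has value 1.6 → rank 6.

6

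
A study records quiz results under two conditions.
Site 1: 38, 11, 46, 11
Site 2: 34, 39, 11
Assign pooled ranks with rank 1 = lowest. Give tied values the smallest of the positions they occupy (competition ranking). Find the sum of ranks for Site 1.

14

Sorted (ascending): 11, 11, 11, 34, 38, 39, 46
The 3 values of 11 occupy positions 1–3 → each gets rank 1.
Site 1 values → pooled ranks: 38→5, 11→1, 46→7, 11→1
Rank sum = 5 + 1 + 7 + 1 = 14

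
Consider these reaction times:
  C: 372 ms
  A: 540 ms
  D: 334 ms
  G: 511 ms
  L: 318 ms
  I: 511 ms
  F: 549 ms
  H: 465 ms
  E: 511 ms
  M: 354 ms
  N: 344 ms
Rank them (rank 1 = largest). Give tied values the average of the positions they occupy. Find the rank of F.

1

Sorted (descending): 549, 540, 511, 511, 511, 465, 372, 354, 344, 334, 318
The 3 values of 511 occupy positions 3–5 → average rank 4.
F has value 549 ms → rank 1.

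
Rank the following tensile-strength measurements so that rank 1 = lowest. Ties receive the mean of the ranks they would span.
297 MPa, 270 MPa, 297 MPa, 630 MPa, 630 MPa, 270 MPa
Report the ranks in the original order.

3.5, 1.5, 3.5, 5.5, 5.5, 1.5

Sorted (ascending): 270, 270, 297, 297, 630, 630
The 2 values of 270 occupy positions 1–2 → average rank (1+2)/2 = 1.5.
The 2 values of 297 occupy positions 3–4 → average rank (3+4)/2 = 3.5.
The 2 values of 630 occupy positions 5–6 → average rank (5+6)/2 = 5.5.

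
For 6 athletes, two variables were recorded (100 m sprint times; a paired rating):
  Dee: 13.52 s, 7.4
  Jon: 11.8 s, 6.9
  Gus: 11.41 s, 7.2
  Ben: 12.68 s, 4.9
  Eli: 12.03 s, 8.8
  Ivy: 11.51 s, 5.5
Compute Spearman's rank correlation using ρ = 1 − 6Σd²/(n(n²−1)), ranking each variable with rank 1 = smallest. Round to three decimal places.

Ranks of variable 1: 6, 3, 1, 5, 4, 2
Ranks of variable 2: 5, 3, 4, 1, 6, 2
d = r₁ − r₂: 1, 0, -3, 4, -2, 0
d²: 1, 0, 9, 16, 4, 0; Σd² = 30
ρ = 1 − 6·30/(6·35) = 1 − 180/210 = 0.143

0.143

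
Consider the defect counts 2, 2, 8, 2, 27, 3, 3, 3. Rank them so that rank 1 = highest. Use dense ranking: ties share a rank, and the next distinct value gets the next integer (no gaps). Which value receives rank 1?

27

Sorted (descending): 27, 8, 3, 3, 3, 2, 2, 2
The 3 values of 3 share dense rank 3.
The 3 values of 2 share dense rank 4.
Remaining distinct values take the next consecutive integers.
Rank 1 → value 27.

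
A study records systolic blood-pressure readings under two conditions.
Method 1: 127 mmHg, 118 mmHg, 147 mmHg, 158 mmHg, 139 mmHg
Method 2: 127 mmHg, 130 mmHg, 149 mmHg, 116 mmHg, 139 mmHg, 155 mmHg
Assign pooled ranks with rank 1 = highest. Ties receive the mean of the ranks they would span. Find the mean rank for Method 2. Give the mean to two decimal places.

6.17

Sorted (descending): 158, 155, 149, 147, 139, 139, 130, 127, 127, 118, 116
The 2 values of 139 occupy positions 5–6 → average rank (5+6)/2 = 5.5.
The 2 values of 127 occupy positions 8–9 → average rank (8+9)/2 = 8.5.
Method 2 values → pooled ranks: 127→8.5, 130→7, 149→3, 116→11, 139→5.5, 155→2
Mean rank = (8.5 + 7 + 3 + 11 + 5.5 + 2) / 6 = 6.17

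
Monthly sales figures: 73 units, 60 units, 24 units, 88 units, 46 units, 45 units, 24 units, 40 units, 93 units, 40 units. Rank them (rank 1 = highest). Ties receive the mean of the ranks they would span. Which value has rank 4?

Sorted (descending): 93, 88, 73, 60, 46, 45, 40, 40, 24, 24
The 2 values of 40 occupy positions 7–8 → average rank (7+8)/2 = 7.5.
The 2 values of 24 occupy positions 9–10 → average rank (9+10)/2 = 9.5.
Rank 4 → value 60.

60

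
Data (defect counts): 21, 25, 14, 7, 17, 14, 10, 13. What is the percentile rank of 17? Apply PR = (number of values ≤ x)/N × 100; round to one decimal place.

N = 8.
Strictly below 17: 5. Equal to 17: 1.
PR = 6/8 × 100 = 75.0

75.0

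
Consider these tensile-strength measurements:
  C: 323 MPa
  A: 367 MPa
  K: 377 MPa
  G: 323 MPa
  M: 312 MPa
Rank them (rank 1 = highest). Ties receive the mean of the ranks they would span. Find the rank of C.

Sorted (descending): 377, 367, 323, 323, 312
The 2 values of 323 occupy positions 3–4 → average rank (3+4)/2 = 3.5.
C has value 323 MPa → rank 3.5.

3.5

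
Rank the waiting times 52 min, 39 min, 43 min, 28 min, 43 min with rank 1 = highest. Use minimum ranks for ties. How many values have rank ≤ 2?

Sorted (descending): 52, 43, 43, 39, 28
The 2 values of 43 occupy positions 2–3 → each gets rank 2.
Ranks ≤ 2: {1, 2, 2} → 3 values.

3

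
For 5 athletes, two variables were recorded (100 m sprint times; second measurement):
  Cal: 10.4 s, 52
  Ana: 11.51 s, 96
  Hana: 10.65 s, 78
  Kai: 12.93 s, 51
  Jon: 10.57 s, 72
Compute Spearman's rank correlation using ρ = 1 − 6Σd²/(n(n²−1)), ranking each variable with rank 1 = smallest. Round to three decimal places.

Ranks of variable 1: 1, 4, 3, 5, 2
Ranks of variable 2: 2, 5, 4, 1, 3
d = r₁ − r₂: -1, -1, -1, 4, -1
d²: 1, 1, 1, 16, 1; Σd² = 20
ρ = 1 − 6·20/(5·24) = 1 − 120/120 = 0.000

0.000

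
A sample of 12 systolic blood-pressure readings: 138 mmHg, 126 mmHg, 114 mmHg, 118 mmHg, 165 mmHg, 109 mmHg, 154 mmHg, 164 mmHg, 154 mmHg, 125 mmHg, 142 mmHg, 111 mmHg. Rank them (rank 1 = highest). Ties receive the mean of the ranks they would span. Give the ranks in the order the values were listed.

6, 7, 10, 9, 1, 12, 3.5, 2, 3.5, 8, 5, 11

Sorted (descending): 165, 164, 154, 154, 142, 138, 126, 125, 118, 114, 111, 109
The 2 values of 154 occupy positions 3–4 → average rank (3+4)/2 = 3.5.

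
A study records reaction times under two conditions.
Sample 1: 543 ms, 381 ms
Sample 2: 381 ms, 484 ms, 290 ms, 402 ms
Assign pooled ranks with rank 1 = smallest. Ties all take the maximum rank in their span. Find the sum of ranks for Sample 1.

9

Sorted (ascending): 290, 381, 381, 402, 484, 543
The 2 values of 381 occupy positions 2–3 → each gets rank 3.
Sample 1 values → pooled ranks: 543→6, 381→3
Rank sum = 6 + 3 = 9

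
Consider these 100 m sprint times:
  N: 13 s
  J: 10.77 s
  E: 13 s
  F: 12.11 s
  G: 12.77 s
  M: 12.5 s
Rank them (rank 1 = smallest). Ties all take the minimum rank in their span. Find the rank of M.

3

Sorted (ascending): 10.77, 12.11, 12.5, 12.77, 13, 13
The 2 values of 13 occupy positions 5–6 → each gets rank 5.
M has value 12.5 s → rank 3.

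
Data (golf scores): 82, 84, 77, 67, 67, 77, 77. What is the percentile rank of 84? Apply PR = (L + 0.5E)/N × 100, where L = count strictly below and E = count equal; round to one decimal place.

92.9

N = 7.
Strictly below 84: 6. Equal to 84: 1.
PR = (6 + 0.5·1)/7 × 100 = 92.9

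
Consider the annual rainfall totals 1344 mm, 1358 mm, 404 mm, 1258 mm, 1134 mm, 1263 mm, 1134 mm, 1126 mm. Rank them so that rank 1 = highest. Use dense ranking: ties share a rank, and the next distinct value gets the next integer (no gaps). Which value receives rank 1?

1358

Sorted (descending): 1358, 1344, 1263, 1258, 1134, 1134, 1126, 404
The 2 values of 1134 share dense rank 5.
Remaining distinct values take the next consecutive integers.
Rank 1 → value 1358.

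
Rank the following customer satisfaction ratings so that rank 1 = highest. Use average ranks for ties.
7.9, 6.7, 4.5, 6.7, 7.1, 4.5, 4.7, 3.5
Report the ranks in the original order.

1, 3.5, 6.5, 3.5, 2, 6.5, 5, 8

Sorted (descending): 7.9, 7.1, 6.7, 6.7, 4.7, 4.5, 4.5, 3.5
The 2 values of 6.7 occupy positions 3–4 → average rank (3+4)/2 = 3.5.
The 2 values of 4.5 occupy positions 6–7 → average rank (6+7)/2 = 6.5.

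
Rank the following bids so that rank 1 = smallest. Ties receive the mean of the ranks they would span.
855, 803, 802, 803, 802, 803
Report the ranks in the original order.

6, 4, 1.5, 4, 1.5, 4

Sorted (ascending): 802, 802, 803, 803, 803, 855
The 2 values of 802 occupy positions 1–2 → average rank (1+2)/2 = 1.5.
The 3 values of 803 occupy positions 3–5 → average rank 4.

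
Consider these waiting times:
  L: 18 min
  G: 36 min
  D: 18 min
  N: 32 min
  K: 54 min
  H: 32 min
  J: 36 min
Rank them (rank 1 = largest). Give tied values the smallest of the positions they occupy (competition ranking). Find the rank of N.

Sorted (descending): 54, 36, 36, 32, 32, 18, 18
The 2 values of 36 occupy positions 2–3 → each gets rank 2.
The 2 values of 32 occupy positions 4–5 → each gets rank 4.
The 2 values of 18 occupy positions 6–7 → each gets rank 6.
N has value 32 min → rank 4.

4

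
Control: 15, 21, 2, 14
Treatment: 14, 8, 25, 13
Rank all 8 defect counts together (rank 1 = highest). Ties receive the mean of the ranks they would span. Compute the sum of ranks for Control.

17.5

Sorted (descending): 25, 21, 15, 14, 14, 13, 8, 2
The 2 values of 14 occupy positions 4–5 → average rank (4+5)/2 = 4.5.
Control values → pooled ranks: 15→3, 21→2, 2→8, 14→4.5
Rank sum = 3 + 2 + 8 + 4.5 = 17.5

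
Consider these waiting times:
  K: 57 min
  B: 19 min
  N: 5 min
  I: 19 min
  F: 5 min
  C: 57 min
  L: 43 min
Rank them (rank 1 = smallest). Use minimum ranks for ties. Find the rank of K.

6

Sorted (ascending): 5, 5, 19, 19, 43, 57, 57
The 2 values of 5 occupy positions 1–2 → each gets rank 1.
The 2 values of 19 occupy positions 3–4 → each gets rank 3.
The 2 values of 57 occupy positions 6–7 → each gets rank 6.
K has value 57 min → rank 6.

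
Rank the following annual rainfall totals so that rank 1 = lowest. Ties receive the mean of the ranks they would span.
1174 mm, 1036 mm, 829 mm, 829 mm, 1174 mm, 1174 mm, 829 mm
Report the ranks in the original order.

Sorted (ascending): 829, 829, 829, 1036, 1174, 1174, 1174
The 3 values of 829 occupy positions 1–3 → average rank 2.
The 3 values of 1174 occupy positions 5–7 → average rank 6.

6, 4, 2, 2, 6, 6, 2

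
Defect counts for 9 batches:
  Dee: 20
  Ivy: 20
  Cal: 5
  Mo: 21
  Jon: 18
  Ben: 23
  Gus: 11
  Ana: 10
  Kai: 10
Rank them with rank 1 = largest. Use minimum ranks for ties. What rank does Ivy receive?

Sorted (descending): 23, 21, 20, 20, 18, 11, 10, 10, 5
The 2 values of 20 occupy positions 3–4 → each gets rank 3.
The 2 values of 10 occupy positions 7–8 → each gets rank 7.
Ivy has value 20 → rank 3.

3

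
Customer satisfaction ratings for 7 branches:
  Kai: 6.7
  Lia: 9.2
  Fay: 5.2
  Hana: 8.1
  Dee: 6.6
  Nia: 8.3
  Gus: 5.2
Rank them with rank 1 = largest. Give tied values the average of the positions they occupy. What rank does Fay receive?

Sorted (descending): 9.2, 8.3, 8.1, 6.7, 6.6, 5.2, 5.2
The 2 values of 5.2 occupy positions 6–7 → average rank (6+7)/2 = 6.5.
Fay has value 5.2 → rank 6.5.

6.5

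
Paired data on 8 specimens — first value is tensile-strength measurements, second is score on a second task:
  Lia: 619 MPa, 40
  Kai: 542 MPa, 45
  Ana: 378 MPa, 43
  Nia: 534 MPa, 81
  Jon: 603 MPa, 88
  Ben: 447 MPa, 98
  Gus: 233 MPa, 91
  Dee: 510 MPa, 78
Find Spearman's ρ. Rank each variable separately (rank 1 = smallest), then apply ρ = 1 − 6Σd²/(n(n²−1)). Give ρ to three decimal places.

-0.429

Ranks of variable 1: 8, 6, 2, 5, 7, 3, 1, 4
Ranks of variable 2: 1, 3, 2, 5, 6, 8, 7, 4
d = r₁ − r₂: 7, 3, 0, 0, 1, -5, -6, 0
d²: 49, 9, 0, 0, 1, 25, 36, 0; Σd² = 120
ρ = 1 − 6·120/(8·63) = 1 − 720/504 = -0.429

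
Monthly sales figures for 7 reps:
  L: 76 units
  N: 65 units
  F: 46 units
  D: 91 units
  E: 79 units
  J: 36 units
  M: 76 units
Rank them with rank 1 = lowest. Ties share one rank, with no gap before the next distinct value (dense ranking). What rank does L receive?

Sorted (ascending): 36, 46, 65, 76, 76, 79, 91
The 2 values of 76 share dense rank 4.
Remaining distinct values take the next consecutive integers.
L has value 76 units → rank 4.

4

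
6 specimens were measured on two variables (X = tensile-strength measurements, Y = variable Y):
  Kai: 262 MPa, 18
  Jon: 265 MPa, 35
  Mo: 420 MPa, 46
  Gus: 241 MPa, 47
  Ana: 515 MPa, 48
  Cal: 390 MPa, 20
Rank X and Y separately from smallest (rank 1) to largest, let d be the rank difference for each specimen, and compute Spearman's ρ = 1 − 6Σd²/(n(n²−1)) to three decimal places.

0.371

Ranks of variable 1: 2, 3, 5, 1, 6, 4
Ranks of variable 2: 1, 3, 4, 5, 6, 2
d = r₁ − r₂: 1, 0, 1, -4, 0, 2
d²: 1, 0, 1, 16, 0, 4; Σd² = 22
ρ = 1 − 6·22/(6·35) = 1 − 132/210 = 0.371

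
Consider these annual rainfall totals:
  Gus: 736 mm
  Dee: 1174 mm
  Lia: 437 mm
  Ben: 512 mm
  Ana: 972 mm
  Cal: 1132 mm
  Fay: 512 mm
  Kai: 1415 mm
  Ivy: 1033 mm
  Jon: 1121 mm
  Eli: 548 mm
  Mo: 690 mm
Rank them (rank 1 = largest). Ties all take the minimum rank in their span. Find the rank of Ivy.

5

Sorted (descending): 1415, 1174, 1132, 1121, 1033, 972, 736, 690, 548, 512, 512, 437
The 2 values of 512 occupy positions 10–11 → each gets rank 10.
Ivy has value 1033 mm → rank 5.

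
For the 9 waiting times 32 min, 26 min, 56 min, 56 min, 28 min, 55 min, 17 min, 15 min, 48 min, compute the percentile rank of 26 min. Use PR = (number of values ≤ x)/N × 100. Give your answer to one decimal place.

N = 9.
Strictly below 26: 2. Equal to 26: 1.
PR = 3/9 × 100 = 33.3

33.3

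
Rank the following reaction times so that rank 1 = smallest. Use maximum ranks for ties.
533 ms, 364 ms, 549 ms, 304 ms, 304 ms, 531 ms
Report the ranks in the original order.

Sorted (ascending): 304, 304, 364, 531, 533, 549
The 2 values of 304 occupy positions 1–2 → each gets rank 2.

5, 3, 6, 2, 2, 4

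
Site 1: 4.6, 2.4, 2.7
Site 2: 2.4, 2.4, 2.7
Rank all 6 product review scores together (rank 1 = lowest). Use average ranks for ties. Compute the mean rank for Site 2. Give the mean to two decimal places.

Sorted (ascending): 2.4, 2.4, 2.4, 2.7, 2.7, 4.6
The 3 values of 2.4 occupy positions 1–3 → average rank 2.
The 2 values of 2.7 occupy positions 4–5 → average rank (4+5)/2 = 4.5.
Site 2 values → pooled ranks: 2.4→2, 2.4→2, 2.7→4.5
Mean rank = (2 + 2 + 4.5) / 3 = 2.83

2.83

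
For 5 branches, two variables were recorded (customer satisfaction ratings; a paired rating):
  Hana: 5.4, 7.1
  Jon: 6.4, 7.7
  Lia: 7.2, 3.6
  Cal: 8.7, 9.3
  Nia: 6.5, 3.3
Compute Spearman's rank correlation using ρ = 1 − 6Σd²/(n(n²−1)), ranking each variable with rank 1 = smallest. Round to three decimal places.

0.200

Ranks of variable 1: 1, 2, 4, 5, 3
Ranks of variable 2: 3, 4, 2, 5, 1
d = r₁ − r₂: -2, -2, 2, 0, 2
d²: 4, 4, 4, 0, 4; Σd² = 16
ρ = 1 − 6·16/(5·24) = 1 − 96/120 = 0.200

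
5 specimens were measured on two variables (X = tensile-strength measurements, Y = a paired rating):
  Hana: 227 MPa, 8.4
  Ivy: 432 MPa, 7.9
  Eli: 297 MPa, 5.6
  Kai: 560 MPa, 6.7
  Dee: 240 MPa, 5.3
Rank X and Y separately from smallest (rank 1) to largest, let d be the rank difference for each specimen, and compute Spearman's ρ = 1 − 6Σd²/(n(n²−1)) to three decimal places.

-0.100

Ranks of variable 1: 1, 4, 3, 5, 2
Ranks of variable 2: 5, 4, 2, 3, 1
d = r₁ − r₂: -4, 0, 1, 2, 1
d²: 16, 0, 1, 4, 1; Σd² = 22
ρ = 1 − 6·22/(5·24) = 1 − 132/120 = -0.100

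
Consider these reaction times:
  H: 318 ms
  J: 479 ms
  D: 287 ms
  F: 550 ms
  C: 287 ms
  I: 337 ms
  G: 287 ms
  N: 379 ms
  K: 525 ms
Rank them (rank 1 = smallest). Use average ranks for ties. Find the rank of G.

Sorted (ascending): 287, 287, 287, 318, 337, 379, 479, 525, 550
The 3 values of 287 occupy positions 1–3 → average rank 2.
G has value 287 ms → rank 2.

2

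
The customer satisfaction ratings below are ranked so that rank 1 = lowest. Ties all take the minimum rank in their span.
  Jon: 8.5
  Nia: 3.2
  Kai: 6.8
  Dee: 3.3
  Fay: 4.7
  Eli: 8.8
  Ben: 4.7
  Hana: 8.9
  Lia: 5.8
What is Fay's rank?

3

Sorted (ascending): 3.2, 3.3, 4.7, 4.7, 5.8, 6.8, 8.5, 8.8, 8.9
The 2 values of 4.7 occupy positions 3–4 → each gets rank 3.
Fay has value 4.7 → rank 3.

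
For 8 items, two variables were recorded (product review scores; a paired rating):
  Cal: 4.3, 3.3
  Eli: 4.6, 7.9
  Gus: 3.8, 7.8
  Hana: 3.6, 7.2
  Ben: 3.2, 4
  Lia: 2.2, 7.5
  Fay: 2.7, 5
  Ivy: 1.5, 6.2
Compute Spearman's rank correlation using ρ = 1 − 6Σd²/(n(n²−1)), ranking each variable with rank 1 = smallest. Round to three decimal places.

0.214

Ranks of variable 1: 7, 8, 6, 5, 4, 2, 3, 1
Ranks of variable 2: 1, 8, 7, 5, 2, 6, 3, 4
d = r₁ − r₂: 6, 0, -1, 0, 2, -4, 0, -3
d²: 36, 0, 1, 0, 4, 16, 0, 9; Σd² = 66
ρ = 1 − 6·66/(8·63) = 1 − 396/504 = 0.214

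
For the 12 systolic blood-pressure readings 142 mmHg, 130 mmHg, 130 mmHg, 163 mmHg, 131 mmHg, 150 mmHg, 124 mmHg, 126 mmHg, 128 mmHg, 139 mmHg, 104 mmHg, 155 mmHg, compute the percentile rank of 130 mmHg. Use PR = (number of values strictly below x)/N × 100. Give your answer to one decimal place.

N = 12.
Strictly below 130: 4. Equal to 130: 2.
PR = 4/12 × 100 = 33.3

33.3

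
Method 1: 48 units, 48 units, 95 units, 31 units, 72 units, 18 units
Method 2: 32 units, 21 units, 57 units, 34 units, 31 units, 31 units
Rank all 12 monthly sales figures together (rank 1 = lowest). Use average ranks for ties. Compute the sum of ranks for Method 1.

Sorted (ascending): 18, 21, 31, 31, 31, 32, 34, 48, 48, 57, 72, 95
The 3 values of 31 occupy positions 3–5 → average rank 4.
The 2 values of 48 occupy positions 8–9 → average rank (8+9)/2 = 8.5.
Method 1 values → pooled ranks: 48→8.5, 48→8.5, 95→12, 31→4, 72→11, 18→1
Rank sum = 8.5 + 8.5 + 12 + 4 + 11 + 1 = 45

45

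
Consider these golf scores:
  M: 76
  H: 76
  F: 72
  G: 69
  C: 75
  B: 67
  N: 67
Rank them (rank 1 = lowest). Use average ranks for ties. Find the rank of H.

6.5

Sorted (ascending): 67, 67, 69, 72, 75, 76, 76
The 2 values of 67 occupy positions 1–2 → average rank (1+2)/2 = 1.5.
The 2 values of 76 occupy positions 6–7 → average rank (6+7)/2 = 6.5.
H has value 76 → rank 6.5.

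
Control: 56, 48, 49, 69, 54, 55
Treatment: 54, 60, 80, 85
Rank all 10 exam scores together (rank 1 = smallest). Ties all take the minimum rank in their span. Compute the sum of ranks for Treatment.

Sorted (ascending): 48, 49, 54, 54, 55, 56, 60, 69, 80, 85
The 2 values of 54 occupy positions 3–4 → each gets rank 3.
Treatment values → pooled ranks: 54→3, 60→7, 80→9, 85→10
Rank sum = 3 + 7 + 9 + 10 = 29

29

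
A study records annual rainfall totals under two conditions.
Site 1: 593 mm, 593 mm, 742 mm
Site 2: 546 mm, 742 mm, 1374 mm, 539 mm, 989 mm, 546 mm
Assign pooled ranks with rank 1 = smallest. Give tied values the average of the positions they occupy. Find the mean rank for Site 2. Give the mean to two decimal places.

4.92

Sorted (ascending): 539, 546, 546, 593, 593, 742, 742, 989, 1374
The 2 values of 546 occupy positions 2–3 → average rank (2+3)/2 = 2.5.
The 2 values of 593 occupy positions 4–5 → average rank (4+5)/2 = 4.5.
The 2 values of 742 occupy positions 6–7 → average rank (6+7)/2 = 6.5.
Site 2 values → pooled ranks: 546→2.5, 742→6.5, 1374→9, 539→1, 989→8, 546→2.5
Mean rank = (2.5 + 6.5 + 9 + 1 + 8 + 2.5) / 6 = 4.92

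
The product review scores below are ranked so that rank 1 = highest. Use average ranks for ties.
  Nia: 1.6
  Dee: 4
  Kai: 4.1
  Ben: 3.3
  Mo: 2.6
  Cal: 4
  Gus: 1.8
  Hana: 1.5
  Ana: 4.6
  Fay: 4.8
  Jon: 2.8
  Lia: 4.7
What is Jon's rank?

8

Sorted (descending): 4.8, 4.7, 4.6, 4.1, 4, 4, 3.3, 2.8, 2.6, 1.8, 1.6, 1.5
The 2 values of 4 occupy positions 5–6 → average rank (5+6)/2 = 5.5.
Jon has value 2.8 → rank 8.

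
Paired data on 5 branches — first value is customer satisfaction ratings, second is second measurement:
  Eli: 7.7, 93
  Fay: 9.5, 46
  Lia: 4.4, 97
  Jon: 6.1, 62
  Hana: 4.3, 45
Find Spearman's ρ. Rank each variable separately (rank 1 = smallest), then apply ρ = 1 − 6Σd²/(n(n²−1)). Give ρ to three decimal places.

Ranks of variable 1: 4, 5, 2, 3, 1
Ranks of variable 2: 4, 2, 5, 3, 1
d = r₁ − r₂: 0, 3, -3, 0, 0
d²: 0, 9, 9, 0, 0; Σd² = 18
ρ = 1 − 6·18/(5·24) = 1 − 108/120 = 0.100

0.100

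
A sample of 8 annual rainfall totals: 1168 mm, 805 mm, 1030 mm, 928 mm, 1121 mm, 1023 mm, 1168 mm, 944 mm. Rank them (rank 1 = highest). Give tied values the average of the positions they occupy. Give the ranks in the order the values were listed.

1.5, 8, 4, 7, 3, 5, 1.5, 6

Sorted (descending): 1168, 1168, 1121, 1030, 1023, 944, 928, 805
The 2 values of 1168 occupy positions 1–2 → average rank (1+2)/2 = 1.5.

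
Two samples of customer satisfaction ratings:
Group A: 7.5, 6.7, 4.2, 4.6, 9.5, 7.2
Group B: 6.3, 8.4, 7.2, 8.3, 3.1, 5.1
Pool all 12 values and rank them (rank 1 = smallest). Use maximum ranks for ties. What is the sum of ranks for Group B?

39

Sorted (ascending): 3.1, 4.2, 4.6, 5.1, 6.3, 6.7, 7.2, 7.2, 7.5, 8.3, 8.4, 9.5
The 2 values of 7.2 occupy positions 7–8 → each gets rank 8.
Group B values → pooled ranks: 6.3→5, 8.4→11, 7.2→8, 8.3→10, 3.1→1, 5.1→4
Rank sum = 5 + 11 + 8 + 10 + 1 + 4 = 39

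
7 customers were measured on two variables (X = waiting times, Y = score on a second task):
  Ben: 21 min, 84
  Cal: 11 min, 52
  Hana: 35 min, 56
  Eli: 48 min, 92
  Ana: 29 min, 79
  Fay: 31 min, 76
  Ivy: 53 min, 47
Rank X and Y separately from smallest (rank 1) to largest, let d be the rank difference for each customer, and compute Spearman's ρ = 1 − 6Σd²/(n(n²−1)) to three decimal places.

Ranks of variable 1: 2, 1, 5, 6, 3, 4, 7
Ranks of variable 2: 6, 2, 3, 7, 5, 4, 1
d = r₁ − r₂: -4, -1, 2, -1, -2, 0, 6
d²: 16, 1, 4, 1, 4, 0, 36; Σd² = 62
ρ = 1 − 6·62/(7·48) = 1 − 372/336 = -0.107

-0.107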